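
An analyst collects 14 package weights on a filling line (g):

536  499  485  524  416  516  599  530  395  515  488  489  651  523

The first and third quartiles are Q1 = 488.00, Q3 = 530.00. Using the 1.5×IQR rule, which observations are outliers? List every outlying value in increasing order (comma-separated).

IQR = Q3 − Q1 = 530.00 − 488.00 = 42.00.
Lower fence = Q1 − 1.5·IQR = 488.00 − 63.00 = 425.00.
Upper fence = Q3 + 1.5·IQR = 530.00 + 63.00 = 593.00.
395 < 425.00 → outlier.
416 < 425.00 → outlier.
599 > 593.00 → outlier.
651 > 593.00 → outlier.
All remaining values lie within [425.00, 593.00].

395, 416, 599, 651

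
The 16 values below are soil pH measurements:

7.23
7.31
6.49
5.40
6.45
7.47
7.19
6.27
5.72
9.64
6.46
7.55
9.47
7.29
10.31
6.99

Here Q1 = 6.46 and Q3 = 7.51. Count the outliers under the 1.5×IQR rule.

3

IQR = 1.05; fences at 6.46 − 1.575 = 4.885 and 7.51 + 1.575 = 9.085.
Outside the cutoffs: 9.47, 9.64, 10.31.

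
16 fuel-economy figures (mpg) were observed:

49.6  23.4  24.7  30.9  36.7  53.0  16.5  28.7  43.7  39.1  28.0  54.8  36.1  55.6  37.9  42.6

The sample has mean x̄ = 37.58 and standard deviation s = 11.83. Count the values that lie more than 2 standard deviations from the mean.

0

Cutoffs: x̄ ± 2s = [13.92, 61.24].
Every value lies within the cutoffs.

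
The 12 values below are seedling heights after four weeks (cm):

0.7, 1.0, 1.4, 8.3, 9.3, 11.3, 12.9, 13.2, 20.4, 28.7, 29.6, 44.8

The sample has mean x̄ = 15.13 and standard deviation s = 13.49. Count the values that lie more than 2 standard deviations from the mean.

1

Cutoffs: x̄ ± 2s = [-11.85, 42.11].
Outside the cutoffs: 44.8.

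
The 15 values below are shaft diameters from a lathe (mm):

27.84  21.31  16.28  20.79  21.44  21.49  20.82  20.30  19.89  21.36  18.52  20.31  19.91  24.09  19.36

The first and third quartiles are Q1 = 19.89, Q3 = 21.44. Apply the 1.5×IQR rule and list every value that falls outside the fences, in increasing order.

16.28, 24.09, 27.84

IQR = Q3 − Q1 = 21.44 − 19.89 = 1.55.
Lower fence = Q1 − 1.5·IQR = 19.89 − 2.325 = 17.565.
Upper fence = Q3 + 1.5·IQR = 21.44 + 2.325 = 23.765.
16.28 < 17.565 → outlier.
24.09 > 23.765 → outlier.
27.84 > 23.765 → outlier.
All remaining values lie within [17.565, 23.765].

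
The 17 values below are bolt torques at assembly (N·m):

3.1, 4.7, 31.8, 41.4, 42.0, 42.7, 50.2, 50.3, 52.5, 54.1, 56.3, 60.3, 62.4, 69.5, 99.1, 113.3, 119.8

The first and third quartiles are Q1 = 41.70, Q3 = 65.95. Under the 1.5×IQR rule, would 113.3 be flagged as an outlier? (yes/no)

IQR = Q3 − Q1 = 65.95 − 41.70 = 24.25.
Lower fence = Q1 − 1.5·IQR = 41.70 − 36.375 = 5.325.
Upper fence = Q3 + 1.5·IQR = 65.95 + 36.375 = 102.325.
113.3 lies above the upper fence.

yes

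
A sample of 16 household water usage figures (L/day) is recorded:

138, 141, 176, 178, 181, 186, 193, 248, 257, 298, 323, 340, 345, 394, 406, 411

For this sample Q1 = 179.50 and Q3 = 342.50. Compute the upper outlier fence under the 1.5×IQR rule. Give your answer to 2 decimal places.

IQR = Q3 − Q1 = 342.50 − 179.50 = 163.00.
Lower fence = Q1 − 1.5·IQR = 179.50 − 244.50 = -65.00.
Upper fence = Q3 + 1.5·IQR = 342.50 + 244.50 = 587.00.

587.00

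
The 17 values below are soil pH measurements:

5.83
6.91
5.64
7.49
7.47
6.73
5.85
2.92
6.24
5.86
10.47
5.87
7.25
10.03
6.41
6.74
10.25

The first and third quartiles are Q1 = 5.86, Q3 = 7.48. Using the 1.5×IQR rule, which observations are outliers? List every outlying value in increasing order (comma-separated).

IQR = Q3 − Q1 = 7.48 − 5.86 = 1.62.
Lower fence = Q1 − 1.5·IQR = 5.86 − 2.43 = 3.43.
Upper fence = Q3 + 1.5·IQR = 7.48 + 2.43 = 9.91.
2.92 < 3.43 → outlier.
10.03 > 9.91 → outlier.
10.25 > 9.91 → outlier.
10.47 > 9.91 → outlier.
All remaining values lie within [3.43, 9.91].

2.92, 10.03, 10.25, 10.47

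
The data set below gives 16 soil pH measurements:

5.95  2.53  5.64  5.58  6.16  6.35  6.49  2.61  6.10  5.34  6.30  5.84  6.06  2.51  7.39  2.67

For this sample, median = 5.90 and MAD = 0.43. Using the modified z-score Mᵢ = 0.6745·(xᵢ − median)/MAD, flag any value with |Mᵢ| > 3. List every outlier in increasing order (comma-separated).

2.51, 2.53, 2.61, 2.67

|Mᵢ| > 3 ⇔ |xᵢ − 5.90| > 3·0.43/0.6745 = 1.91.
So outliers lie outside [3.99, 7.81].
2.51: M = -5.32 → outlier.
2.53: M = -5.29 → outlier.
2.61: M = -5.16 → outlier.
2.67: M = -5.07 → outlier.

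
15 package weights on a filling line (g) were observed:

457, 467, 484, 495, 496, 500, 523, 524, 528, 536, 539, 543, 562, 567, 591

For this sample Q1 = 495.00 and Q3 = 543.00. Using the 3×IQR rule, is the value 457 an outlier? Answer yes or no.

no

IQR = Q3 − Q1 = 543.00 − 495.00 = 48.00.
Lower fence = Q1 − 3·IQR = 495.00 − 144.00 = 351.00.
Upper fence = Q3 + 3·IQR = 543.00 + 144.00 = 687.00.
457 lies within [351.00, 687.00].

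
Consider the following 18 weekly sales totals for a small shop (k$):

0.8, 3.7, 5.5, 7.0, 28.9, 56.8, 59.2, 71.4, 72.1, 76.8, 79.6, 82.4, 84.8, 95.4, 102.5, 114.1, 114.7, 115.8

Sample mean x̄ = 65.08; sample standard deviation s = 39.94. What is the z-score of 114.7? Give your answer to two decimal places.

1.24

z = (114.7 − 65.08) / 39.94 = 1.24.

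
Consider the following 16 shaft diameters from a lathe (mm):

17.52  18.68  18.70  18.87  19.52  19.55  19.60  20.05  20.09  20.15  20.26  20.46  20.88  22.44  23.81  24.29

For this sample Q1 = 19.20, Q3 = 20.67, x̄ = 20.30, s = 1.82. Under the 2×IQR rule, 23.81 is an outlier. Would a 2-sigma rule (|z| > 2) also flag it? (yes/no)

no

z = (23.81 − 20.30) / 1.82 = 1.93.
|z| = 1.93 ≤ 2.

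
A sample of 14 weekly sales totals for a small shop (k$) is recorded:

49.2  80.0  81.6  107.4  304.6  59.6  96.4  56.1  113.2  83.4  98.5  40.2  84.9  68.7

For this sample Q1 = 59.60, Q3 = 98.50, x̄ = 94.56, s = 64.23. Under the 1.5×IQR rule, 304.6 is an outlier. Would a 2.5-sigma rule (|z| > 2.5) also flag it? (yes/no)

z = (304.6 − 94.56) / 64.23 = 3.27.
|z| = 3.27 > 2.5.

yes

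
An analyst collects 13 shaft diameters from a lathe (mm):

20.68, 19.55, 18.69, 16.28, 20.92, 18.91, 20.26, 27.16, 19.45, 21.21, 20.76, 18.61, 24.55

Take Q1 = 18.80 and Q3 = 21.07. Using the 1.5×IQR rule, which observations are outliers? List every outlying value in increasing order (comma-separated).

24.55, 27.16

IQR = Q3 − Q1 = 21.07 − 18.80 = 2.27.
Lower fence = Q1 − 1.5·IQR = 18.80 − 3.405 = 15.395.
Upper fence = Q3 + 1.5·IQR = 21.07 + 3.405 = 24.475.
24.55 > 24.475 → outlier.
27.16 > 24.475 → outlier.
All remaining values lie within [15.395, 24.475].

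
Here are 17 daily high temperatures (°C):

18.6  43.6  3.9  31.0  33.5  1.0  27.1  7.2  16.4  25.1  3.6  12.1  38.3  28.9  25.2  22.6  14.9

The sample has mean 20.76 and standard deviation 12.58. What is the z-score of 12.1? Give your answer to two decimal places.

-0.69

z = (12.1 − 20.76) / 12.58 = -0.69.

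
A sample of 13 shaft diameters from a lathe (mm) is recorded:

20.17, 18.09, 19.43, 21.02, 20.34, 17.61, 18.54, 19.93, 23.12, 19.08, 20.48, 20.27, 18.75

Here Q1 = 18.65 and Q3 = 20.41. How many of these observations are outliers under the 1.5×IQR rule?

1

IQR = 1.76; fences at 18.65 − 2.64 = 16.01 and 20.41 + 2.64 = 23.05.
Outside the cutoffs: 23.12.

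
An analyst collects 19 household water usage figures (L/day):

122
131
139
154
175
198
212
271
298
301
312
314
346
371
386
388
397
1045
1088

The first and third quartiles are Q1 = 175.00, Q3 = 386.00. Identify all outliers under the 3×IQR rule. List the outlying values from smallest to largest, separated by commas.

IQR = Q3 − Q1 = 386.00 − 175.00 = 211.00.
Lower fence = Q1 − 3·IQR = 175.00 − 633.00 = -458.00.
Upper fence = Q3 + 3·IQR = 386.00 + 633.00 = 1019.00.
1045 > 1019.00 → outlier.
1088 > 1019.00 → outlier.
All remaining values lie within [-458.00, 1019.00].

1045, 1088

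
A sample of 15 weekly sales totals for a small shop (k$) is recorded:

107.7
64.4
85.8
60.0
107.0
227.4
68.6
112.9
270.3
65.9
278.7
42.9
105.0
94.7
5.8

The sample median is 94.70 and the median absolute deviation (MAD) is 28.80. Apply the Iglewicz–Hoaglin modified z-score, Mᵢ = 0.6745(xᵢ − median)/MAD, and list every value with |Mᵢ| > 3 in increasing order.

227.4, 270.3, 278.7

|Mᵢ| > 3 ⇔ |xᵢ − 94.70| > 3·28.80/0.6745 = 128.09.
So outliers lie outside [-33.39, 222.79].
227.4: M = 3.11 → outlier.
270.3: M = 4.11 → outlier.
278.7: M = 4.31 → outlier.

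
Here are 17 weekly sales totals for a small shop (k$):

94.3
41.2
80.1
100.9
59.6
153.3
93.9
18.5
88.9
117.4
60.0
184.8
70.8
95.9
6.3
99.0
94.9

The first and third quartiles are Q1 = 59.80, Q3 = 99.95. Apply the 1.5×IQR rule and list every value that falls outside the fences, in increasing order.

184.8

IQR = Q3 − Q1 = 99.95 − 59.80 = 40.15.
Lower fence = Q1 − 1.5·IQR = 59.80 − 60.225 = -0.425.
Upper fence = Q3 + 1.5·IQR = 99.95 + 60.225 = 160.175.
184.8 > 160.175 → outlier.
All remaining values lie within [-0.425, 160.175].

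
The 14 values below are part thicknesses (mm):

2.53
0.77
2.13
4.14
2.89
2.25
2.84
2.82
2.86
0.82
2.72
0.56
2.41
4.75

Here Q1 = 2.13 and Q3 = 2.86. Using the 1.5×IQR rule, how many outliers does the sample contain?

5

IQR = 0.73; fences at 2.13 − 1.095 = 1.035 and 2.86 + 1.095 = 3.955.
Outside the cutoffs: 0.56, 0.77, 0.82, 4.14, 4.75.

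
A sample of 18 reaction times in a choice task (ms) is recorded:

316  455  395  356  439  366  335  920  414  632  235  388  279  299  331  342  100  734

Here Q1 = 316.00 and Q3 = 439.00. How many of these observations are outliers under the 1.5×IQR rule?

IQR = 123.00; fences at 316.00 − 184.50 = 131.50 and 439.00 + 184.50 = 623.50.
Outside the cutoffs: 100, 632, 734, 920.

4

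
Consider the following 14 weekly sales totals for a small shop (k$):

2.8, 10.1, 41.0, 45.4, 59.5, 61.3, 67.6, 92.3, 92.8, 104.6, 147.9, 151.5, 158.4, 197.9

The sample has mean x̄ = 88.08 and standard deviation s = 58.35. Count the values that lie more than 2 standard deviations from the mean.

0

Cutoffs: x̄ ± 2s = [-28.62, 204.78].
Every value lies within the cutoffs.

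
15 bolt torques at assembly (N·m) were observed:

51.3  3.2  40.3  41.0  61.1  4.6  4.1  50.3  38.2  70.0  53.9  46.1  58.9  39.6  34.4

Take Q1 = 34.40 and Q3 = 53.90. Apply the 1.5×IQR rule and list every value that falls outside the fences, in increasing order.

3.2, 4.1, 4.6

IQR = Q3 − Q1 = 53.90 − 34.40 = 19.50.
Lower fence = Q1 − 1.5·IQR = 34.40 − 29.25 = 5.15.
Upper fence = Q3 + 1.5·IQR = 53.90 + 29.25 = 83.15.
3.2 < 5.15 → outlier.
4.1 < 5.15 → outlier.
4.6 < 5.15 → outlier.
All remaining values lie within [5.15, 83.15].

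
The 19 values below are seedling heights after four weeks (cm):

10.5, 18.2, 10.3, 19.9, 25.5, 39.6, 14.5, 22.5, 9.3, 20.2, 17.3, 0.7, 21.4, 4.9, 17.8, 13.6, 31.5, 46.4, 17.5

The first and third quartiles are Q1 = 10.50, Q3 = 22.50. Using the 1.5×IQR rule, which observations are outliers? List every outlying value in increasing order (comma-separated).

46.4

IQR = Q3 − Q1 = 22.50 − 10.50 = 12.00.
Lower fence = Q1 − 1.5·IQR = 10.50 − 18.00 = -7.50.
Upper fence = Q3 + 1.5·IQR = 22.50 + 18.00 = 40.50.
46.4 > 40.50 → outlier.
All remaining values lie within [-7.50, 40.50].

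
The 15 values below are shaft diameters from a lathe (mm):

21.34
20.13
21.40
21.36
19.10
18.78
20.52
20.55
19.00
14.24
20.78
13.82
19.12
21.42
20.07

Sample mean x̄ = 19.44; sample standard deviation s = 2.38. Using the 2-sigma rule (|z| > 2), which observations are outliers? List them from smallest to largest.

Cutoffs at x̄ ± 2s: 19.44 ± 2·2.38 = [14.68, 24.20].
13.82: z = -2.36, |z| > 2 → outlier.
14.24: z = -2.18, |z| > 2 → outlier.
Every other value lies within [14.68, 24.20].

13.82, 14.24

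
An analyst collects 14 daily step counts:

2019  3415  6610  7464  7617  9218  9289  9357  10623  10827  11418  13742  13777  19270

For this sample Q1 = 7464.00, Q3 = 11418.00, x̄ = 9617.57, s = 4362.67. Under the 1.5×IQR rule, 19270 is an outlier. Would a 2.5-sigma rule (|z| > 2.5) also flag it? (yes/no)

z = (19270 − 9617.57) / 4362.67 = 2.21.
|z| = 2.21 ≤ 2.5.

no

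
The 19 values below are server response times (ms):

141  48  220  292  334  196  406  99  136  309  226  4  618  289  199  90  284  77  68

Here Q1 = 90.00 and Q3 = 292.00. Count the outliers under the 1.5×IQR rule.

1

IQR = 202.00; fences at 90.00 − 303.00 = -213.00 and 292.00 + 303.00 = 595.00.
Outside the cutoffs: 618.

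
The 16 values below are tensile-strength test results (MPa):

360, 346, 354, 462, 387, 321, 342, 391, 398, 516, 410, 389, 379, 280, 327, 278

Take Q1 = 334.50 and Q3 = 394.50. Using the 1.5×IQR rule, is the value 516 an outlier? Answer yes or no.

IQR = Q3 − Q1 = 394.50 − 334.50 = 60.00.
Lower fence = Q1 − 1.5·IQR = 334.50 − 90.00 = 244.50.
Upper fence = Q3 + 1.5·IQR = 394.50 + 90.00 = 484.50.
516 lies above the upper fence.

yes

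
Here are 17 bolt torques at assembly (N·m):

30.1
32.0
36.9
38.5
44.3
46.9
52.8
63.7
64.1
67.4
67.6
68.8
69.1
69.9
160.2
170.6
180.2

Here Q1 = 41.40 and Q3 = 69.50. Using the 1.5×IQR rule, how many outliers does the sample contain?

3

IQR = 28.10; fences at 41.40 − 42.15 = -0.75 and 69.50 + 42.15 = 111.65.
Outside the cutoffs: 160.2, 170.6, 180.2.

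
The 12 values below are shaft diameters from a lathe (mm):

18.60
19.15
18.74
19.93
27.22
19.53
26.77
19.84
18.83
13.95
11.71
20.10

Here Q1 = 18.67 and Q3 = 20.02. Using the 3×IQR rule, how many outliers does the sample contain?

IQR = 1.35; fences at 18.67 − 4.05 = 14.62 and 20.02 + 4.05 = 24.07.
Outside the cutoffs: 11.71, 13.95, 26.77, 27.22.

4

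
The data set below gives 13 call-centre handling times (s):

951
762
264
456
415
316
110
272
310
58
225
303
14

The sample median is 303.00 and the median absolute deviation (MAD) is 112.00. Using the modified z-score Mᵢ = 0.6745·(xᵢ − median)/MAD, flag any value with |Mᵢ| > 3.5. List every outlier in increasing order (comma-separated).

951

|Mᵢ| > 3.5 ⇔ |xᵢ − 303.00| > 3.5·112.00/0.6745 = 581.17.
So outliers lie outside [-278.17, 884.17].
951: M = 3.90 → outlier.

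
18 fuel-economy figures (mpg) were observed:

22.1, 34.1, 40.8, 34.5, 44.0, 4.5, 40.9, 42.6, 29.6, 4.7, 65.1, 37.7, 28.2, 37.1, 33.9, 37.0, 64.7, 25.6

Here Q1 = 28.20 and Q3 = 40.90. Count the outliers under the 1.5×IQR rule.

IQR = 12.70; fences at 28.20 − 19.05 = 9.15 and 40.90 + 19.05 = 59.95.
Outside the cutoffs: 4.5, 4.7, 64.7, 65.1.

4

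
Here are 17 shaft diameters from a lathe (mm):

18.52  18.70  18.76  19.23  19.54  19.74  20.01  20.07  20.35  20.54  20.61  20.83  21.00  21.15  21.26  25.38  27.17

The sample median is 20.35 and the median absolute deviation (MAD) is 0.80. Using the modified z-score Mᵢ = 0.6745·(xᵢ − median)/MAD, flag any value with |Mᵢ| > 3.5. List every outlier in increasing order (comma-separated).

25.38, 27.17

|Mᵢ| > 3.5 ⇔ |xᵢ − 20.35| > 3.5·0.80/0.6745 = 4.15.
So outliers lie outside [16.20, 24.50].
25.38: M = 4.24 → outlier.
27.17: M = 5.75 → outlier.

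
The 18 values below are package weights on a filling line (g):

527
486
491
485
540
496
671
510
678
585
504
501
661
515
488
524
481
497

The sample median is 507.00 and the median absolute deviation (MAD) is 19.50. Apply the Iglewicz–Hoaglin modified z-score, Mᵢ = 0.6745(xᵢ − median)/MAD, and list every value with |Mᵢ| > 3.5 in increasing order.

661, 671, 678

|Mᵢ| > 3.5 ⇔ |xᵢ − 507.00| > 3.5·19.50/0.6745 = 101.19.
So outliers lie outside [405.81, 608.19].
661: M = 5.33 → outlier.
671: M = 5.67 → outlier.
678: M = 5.91 → outlier.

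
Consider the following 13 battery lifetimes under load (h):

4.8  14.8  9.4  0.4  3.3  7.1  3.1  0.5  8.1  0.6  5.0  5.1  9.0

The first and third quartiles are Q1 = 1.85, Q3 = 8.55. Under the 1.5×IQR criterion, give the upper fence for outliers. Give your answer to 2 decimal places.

IQR = Q3 − Q1 = 8.55 − 1.85 = 6.70.
Lower fence = Q1 − 1.5·IQR = 1.85 − 10.05 = -8.20.
Upper fence = Q3 + 1.5·IQR = 8.55 + 10.05 = 18.60.

18.60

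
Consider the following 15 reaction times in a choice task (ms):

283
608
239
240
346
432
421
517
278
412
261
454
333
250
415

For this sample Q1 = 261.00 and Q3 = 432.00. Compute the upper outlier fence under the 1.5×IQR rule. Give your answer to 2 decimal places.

IQR = Q3 − Q1 = 432.00 − 261.00 = 171.00.
Lower fence = Q1 − 1.5·IQR = 261.00 − 256.50 = 4.50.
Upper fence = Q3 + 1.5·IQR = 432.00 + 256.50 = 688.50.

688.50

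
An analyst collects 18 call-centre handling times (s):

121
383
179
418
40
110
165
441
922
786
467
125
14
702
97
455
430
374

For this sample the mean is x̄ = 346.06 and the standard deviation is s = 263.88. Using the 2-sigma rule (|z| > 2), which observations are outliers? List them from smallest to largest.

Cutoffs at x̄ ± 2s: 346.06 ± 2·263.88 = [-181.70, 873.82].
922: z = 2.18, |z| > 2 → outlier.
Every other value lies within [-181.70, 873.82].

922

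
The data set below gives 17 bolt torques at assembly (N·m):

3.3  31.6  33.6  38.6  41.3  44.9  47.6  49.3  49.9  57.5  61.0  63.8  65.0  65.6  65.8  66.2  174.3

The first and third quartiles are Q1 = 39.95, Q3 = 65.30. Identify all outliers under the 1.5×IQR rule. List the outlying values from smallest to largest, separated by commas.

IQR = Q3 − Q1 = 65.30 − 39.95 = 25.35.
Lower fence = Q1 − 1.5·IQR = 39.95 − 38.025 = 1.925.
Upper fence = Q3 + 1.5·IQR = 65.30 + 38.025 = 103.325.
174.3 > 103.325 → outlier.
All remaining values lie within [1.925, 103.325].

174.3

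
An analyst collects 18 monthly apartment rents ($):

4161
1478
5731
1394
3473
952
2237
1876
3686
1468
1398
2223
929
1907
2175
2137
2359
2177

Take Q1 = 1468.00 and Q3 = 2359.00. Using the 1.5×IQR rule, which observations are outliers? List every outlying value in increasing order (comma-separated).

4161, 5731

IQR = Q3 − Q1 = 2359.00 − 1468.00 = 891.00.
Lower fence = Q1 − 1.5·IQR = 1468.00 − 1336.50 = 131.50.
Upper fence = Q3 + 1.5·IQR = 2359.00 + 1336.50 = 3695.50.
4161 > 3695.50 → outlier.
5731 > 3695.50 → outlier.
All remaining values lie within [131.50, 3695.50].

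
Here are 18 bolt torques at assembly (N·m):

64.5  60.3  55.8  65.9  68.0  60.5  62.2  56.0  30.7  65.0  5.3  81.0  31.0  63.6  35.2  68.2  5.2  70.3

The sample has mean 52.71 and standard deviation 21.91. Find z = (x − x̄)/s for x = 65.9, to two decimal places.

z = (65.9 − 52.71) / 21.91 = 0.60.

0.60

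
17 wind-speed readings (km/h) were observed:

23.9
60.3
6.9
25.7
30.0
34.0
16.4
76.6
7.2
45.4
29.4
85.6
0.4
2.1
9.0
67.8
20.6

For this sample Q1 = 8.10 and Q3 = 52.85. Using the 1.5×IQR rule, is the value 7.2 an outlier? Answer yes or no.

no

IQR = Q3 − Q1 = 52.85 − 8.10 = 44.75.
Lower fence = Q1 − 1.5·IQR = 8.10 − 67.125 = -59.025.
Upper fence = Q3 + 1.5·IQR = 52.85 + 67.125 = 119.975.
7.2 lies within [-59.025, 119.975].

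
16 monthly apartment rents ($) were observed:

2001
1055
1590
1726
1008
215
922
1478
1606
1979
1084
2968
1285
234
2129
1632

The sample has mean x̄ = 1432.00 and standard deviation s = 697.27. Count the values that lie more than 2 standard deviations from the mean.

Cutoffs: x̄ ± 2s = [37.46, 2826.54].
Outside the cutoffs: 2968.

1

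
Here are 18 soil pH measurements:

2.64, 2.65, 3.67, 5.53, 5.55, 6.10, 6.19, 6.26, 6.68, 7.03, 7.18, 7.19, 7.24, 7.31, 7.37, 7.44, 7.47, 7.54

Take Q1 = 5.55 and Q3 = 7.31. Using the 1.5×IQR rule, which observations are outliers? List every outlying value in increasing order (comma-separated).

2.64, 2.65

IQR = Q3 − Q1 = 7.31 − 5.55 = 1.76.
Lower fence = Q1 − 1.5·IQR = 5.55 − 2.64 = 2.91.
Upper fence = Q3 + 1.5·IQR = 7.31 + 2.64 = 9.95.
2.64 < 2.91 → outlier.
2.65 < 2.91 → outlier.
All remaining values lie within [2.91, 9.95].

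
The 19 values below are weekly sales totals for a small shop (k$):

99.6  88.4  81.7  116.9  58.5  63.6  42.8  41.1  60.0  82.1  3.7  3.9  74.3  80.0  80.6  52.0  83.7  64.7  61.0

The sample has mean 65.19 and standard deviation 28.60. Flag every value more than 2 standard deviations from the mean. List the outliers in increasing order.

Cutoffs at x̄ ± 2s: 65.19 ± 2·28.60 = [7.99, 122.39].
3.7: z = -2.15, |z| > 2 → outlier.
3.9: z = -2.14, |z| > 2 → outlier.
Every other value lies within [7.99, 122.39].

3.7, 3.9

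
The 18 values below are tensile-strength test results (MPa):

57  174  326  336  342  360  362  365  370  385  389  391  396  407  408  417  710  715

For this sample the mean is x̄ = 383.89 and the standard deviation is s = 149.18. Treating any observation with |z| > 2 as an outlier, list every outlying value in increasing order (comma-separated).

Cutoffs at x̄ ± 2s: 383.89 ± 2·149.18 = [85.53, 682.25].
57: z = -2.19, |z| > 2 → outlier.
710: z = 2.19, |z| > 2 → outlier.
715: z = 2.22, |z| > 2 → outlier.
Every other value lies within [85.53, 682.25].

57, 710, 715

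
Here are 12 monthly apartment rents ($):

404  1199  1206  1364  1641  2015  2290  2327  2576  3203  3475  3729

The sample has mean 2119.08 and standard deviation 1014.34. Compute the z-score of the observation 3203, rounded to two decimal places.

z = (3203 − 2119.08) / 1014.34 = 1.07.

1.07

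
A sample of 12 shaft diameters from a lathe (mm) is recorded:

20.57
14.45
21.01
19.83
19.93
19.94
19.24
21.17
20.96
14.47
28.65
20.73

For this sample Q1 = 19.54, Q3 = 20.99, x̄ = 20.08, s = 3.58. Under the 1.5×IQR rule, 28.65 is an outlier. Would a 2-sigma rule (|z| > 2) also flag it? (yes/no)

z = (28.65 − 20.08) / 3.58 = 2.39.
|z| = 2.39 > 2.

yes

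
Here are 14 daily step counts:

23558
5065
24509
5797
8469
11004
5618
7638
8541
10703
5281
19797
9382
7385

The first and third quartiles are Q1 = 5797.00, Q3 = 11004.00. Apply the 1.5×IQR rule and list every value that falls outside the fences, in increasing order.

19797, 23558, 24509

IQR = Q3 − Q1 = 11004.00 − 5797.00 = 5207.00.
Lower fence = Q1 − 1.5·IQR = 5797.00 − 7810.50 = -2013.50.
Upper fence = Q3 + 1.5·IQR = 11004.00 + 7810.50 = 18814.50.
19797 > 18814.50 → outlier.
23558 > 18814.50 → outlier.
24509 > 18814.50 → outlier.
All remaining values lie within [-2013.50, 18814.50].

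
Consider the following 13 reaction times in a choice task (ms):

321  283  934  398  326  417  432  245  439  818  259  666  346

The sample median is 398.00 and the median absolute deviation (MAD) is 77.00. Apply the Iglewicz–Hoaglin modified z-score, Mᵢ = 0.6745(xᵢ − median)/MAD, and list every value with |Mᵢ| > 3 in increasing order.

|Mᵢ| > 3 ⇔ |xᵢ − 398.00| > 3·77.00/0.6745 = 342.48.
So outliers lie outside [55.52, 740.48].
818: M = 3.68 → outlier.
934: M = 4.70 → outlier.

818, 934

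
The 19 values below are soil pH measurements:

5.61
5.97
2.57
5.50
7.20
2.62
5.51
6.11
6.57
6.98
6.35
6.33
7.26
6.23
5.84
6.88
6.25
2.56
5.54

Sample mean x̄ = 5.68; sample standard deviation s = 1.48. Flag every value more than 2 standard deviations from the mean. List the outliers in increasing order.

Cutoffs at x̄ ± 2s: 5.68 ± 2·1.48 = [2.72, 8.64].
2.56: z = -2.11, |z| > 2 → outlier.
2.57: z = -2.10, |z| > 2 → outlier.
2.62: z = -2.07, |z| > 2 → outlier.
Every other value lies within [2.72, 8.64].

2.56, 2.57, 2.62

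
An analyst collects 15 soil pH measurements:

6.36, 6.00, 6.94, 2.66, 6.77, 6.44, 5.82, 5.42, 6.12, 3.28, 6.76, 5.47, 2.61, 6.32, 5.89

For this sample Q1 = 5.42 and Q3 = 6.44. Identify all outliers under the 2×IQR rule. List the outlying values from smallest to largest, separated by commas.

IQR = Q3 − Q1 = 6.44 − 5.42 = 1.02.
Lower fence = Q1 − 2·IQR = 5.42 − 2.04 = 3.38.
Upper fence = Q3 + 2·IQR = 6.44 + 2.04 = 8.48.
2.61 < 3.38 → outlier.
2.66 < 3.38 → outlier.
3.28 < 3.38 → outlier.
All remaining values lie within [3.38, 8.48].

2.61, 2.66, 3.28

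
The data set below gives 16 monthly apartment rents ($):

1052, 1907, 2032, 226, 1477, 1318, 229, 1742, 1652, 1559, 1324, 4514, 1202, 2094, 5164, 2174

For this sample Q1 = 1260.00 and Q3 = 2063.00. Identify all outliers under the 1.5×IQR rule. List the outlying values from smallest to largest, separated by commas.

IQR = Q3 − Q1 = 2063.00 − 1260.00 = 803.00.
Lower fence = Q1 − 1.5·IQR = 1260.00 − 1204.50 = 55.50.
Upper fence = Q3 + 1.5·IQR = 2063.00 + 1204.50 = 3267.50.
4514 > 3267.50 → outlier.
5164 > 3267.50 → outlier.
All remaining values lie within [55.50, 3267.50].

4514, 5164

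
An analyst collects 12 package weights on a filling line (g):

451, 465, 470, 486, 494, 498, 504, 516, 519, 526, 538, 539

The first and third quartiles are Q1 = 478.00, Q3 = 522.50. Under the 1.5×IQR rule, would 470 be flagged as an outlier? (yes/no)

no

IQR = Q3 − Q1 = 522.50 − 478.00 = 44.50.
Lower fence = Q1 − 1.5·IQR = 478.00 − 66.75 = 411.25.
Upper fence = Q3 + 1.5·IQR = 522.50 + 66.75 = 589.25.
470 lies within [411.25, 589.25].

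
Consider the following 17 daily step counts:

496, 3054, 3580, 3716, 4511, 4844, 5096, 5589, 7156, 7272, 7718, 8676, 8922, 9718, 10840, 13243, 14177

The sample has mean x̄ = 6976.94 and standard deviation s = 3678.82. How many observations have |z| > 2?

Cutoffs: x̄ ± 2s = [-380.70, 14334.58].
Every value lies within the cutoffs.

0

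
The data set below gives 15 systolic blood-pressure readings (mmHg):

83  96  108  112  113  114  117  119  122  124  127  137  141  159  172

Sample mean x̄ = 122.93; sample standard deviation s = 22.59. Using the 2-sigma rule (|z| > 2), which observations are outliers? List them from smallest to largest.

172

Cutoffs at x̄ ± 2s: 122.93 ± 2·22.59 = [77.75, 168.11].
172: z = 2.17, |z| > 2 → outlier.
Every other value lies within [77.75, 168.11].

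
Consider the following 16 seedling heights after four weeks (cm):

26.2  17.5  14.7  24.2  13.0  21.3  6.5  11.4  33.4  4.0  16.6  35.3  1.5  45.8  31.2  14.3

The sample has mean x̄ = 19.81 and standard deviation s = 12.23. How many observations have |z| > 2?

Cutoffs: x̄ ± 2s = [-4.65, 44.27].
Outside the cutoffs: 45.8.

1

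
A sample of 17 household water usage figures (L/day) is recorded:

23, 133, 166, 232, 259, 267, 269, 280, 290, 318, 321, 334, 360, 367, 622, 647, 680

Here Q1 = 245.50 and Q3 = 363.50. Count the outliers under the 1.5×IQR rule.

4

IQR = 118.00; fences at 245.50 − 177.00 = 68.50 and 363.50 + 177.00 = 540.50.
Outside the cutoffs: 23, 622, 647, 680.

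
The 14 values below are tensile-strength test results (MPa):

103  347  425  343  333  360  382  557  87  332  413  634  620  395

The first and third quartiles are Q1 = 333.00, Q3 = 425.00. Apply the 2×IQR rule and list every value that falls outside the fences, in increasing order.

87, 103, 620, 634

IQR = Q3 − Q1 = 425.00 − 333.00 = 92.00.
Lower fence = Q1 − 2·IQR = 333.00 − 184.00 = 149.00.
Upper fence = Q3 + 2·IQR = 425.00 + 184.00 = 609.00.
87 < 149.00 → outlier.
103 < 149.00 → outlier.
620 > 609.00 → outlier.
634 > 609.00 → outlier.
All remaining values lie within [149.00, 609.00].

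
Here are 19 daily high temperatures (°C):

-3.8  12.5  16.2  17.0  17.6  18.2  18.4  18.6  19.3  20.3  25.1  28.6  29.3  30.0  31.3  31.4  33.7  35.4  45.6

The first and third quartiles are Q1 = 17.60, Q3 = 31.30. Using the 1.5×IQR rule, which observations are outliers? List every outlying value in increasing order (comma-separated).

-3.8

IQR = Q3 − Q1 = 31.30 − 17.60 = 13.70.
Lower fence = Q1 − 1.5·IQR = 17.60 − 20.55 = -2.95.
Upper fence = Q3 + 1.5·IQR = 31.30 + 20.55 = 51.85.
-3.8 < -2.95 → outlier.
All remaining values lie within [-2.95, 51.85].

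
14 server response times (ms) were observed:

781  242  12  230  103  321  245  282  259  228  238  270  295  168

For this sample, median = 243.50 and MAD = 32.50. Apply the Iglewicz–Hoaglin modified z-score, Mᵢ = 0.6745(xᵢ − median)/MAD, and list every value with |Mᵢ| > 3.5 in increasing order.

|Mᵢ| > 3.5 ⇔ |xᵢ − 243.50| > 3.5·32.50/0.6745 = 168.64.
So outliers lie outside [74.86, 412.14].
12: M = -4.80 → outlier.
781: M = 11.16 → outlier.

12, 781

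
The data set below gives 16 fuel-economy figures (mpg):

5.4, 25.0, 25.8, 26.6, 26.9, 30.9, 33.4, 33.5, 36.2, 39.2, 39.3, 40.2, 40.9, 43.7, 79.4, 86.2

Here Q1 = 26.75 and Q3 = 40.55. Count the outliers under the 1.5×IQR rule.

IQR = 13.80; fences at 26.75 − 20.70 = 6.05 and 40.55 + 20.70 = 61.25.
Outside the cutoffs: 5.4, 79.4, 86.2.

3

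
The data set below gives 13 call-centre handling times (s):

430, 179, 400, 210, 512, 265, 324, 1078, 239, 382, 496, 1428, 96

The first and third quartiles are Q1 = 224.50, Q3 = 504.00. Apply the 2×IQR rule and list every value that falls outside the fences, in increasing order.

1078, 1428

IQR = Q3 − Q1 = 504.00 − 224.50 = 279.50.
Lower fence = Q1 − 2·IQR = 224.50 − 559.00 = -334.50.
Upper fence = Q3 + 2·IQR = 504.00 + 559.00 = 1063.00.
1078 > 1063.00 → outlier.
1428 > 1063.00 → outlier.
All remaining values lie within [-334.50, 1063.00].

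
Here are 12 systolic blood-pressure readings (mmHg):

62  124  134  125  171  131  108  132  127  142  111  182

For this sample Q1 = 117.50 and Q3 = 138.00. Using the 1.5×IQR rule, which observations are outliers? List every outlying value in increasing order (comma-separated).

IQR = Q3 − Q1 = 138.00 − 117.50 = 20.50.
Lower fence = Q1 − 1.5·IQR = 117.50 − 30.75 = 86.75.
Upper fence = Q3 + 1.5·IQR = 138.00 + 30.75 = 168.75.
62 < 86.75 → outlier.
171 > 168.75 → outlier.
182 > 168.75 → outlier.
All remaining values lie within [86.75, 168.75].

62, 171, 182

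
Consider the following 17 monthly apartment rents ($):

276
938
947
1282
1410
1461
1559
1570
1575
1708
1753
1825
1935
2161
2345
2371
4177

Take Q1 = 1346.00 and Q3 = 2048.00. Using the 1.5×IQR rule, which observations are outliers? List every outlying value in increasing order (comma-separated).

IQR = Q3 − Q1 = 2048.00 − 1346.00 = 702.00.
Lower fence = Q1 − 1.5·IQR = 1346.00 − 1053.00 = 293.00.
Upper fence = Q3 + 1.5·IQR = 2048.00 + 1053.00 = 3101.00.
276 < 293.00 → outlier.
4177 > 3101.00 → outlier.
All remaining values lie within [293.00, 3101.00].

276, 4177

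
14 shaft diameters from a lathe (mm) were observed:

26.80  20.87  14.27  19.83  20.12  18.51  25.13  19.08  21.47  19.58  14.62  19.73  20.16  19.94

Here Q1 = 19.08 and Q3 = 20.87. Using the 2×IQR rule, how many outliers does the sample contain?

4

IQR = 1.79; fences at 19.08 − 3.58 = 15.50 and 20.87 + 3.58 = 24.45.
Outside the cutoffs: 14.27, 14.62, 25.13, 26.80.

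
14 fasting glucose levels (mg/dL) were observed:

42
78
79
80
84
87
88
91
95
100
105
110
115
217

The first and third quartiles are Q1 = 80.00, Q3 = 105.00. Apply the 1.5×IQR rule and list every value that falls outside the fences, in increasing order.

IQR = Q3 − Q1 = 105.00 − 80.00 = 25.00.
Lower fence = Q1 − 1.5·IQR = 80.00 − 37.50 = 42.50.
Upper fence = Q3 + 1.5·IQR = 105.00 + 37.50 = 142.50.
42 < 42.50 → outlier.
217 > 142.50 → outlier.
All remaining values lie within [42.50, 142.50].

42, 217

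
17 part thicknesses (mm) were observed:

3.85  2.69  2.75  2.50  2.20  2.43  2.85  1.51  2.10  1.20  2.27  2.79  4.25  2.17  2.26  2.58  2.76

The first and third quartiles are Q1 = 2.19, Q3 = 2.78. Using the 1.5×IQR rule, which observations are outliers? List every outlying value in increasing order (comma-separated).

1.20, 3.85, 4.25

IQR = Q3 − Q1 = 2.78 − 2.19 = 0.59.
Lower fence = Q1 − 1.5·IQR = 2.19 − 0.885 = 1.305.
Upper fence = Q3 + 1.5·IQR = 2.78 + 0.885 = 3.665.
1.20 < 1.305 → outlier.
3.85 > 3.665 → outlier.
4.25 > 3.665 → outlier.
All remaining values lie within [1.305, 3.665].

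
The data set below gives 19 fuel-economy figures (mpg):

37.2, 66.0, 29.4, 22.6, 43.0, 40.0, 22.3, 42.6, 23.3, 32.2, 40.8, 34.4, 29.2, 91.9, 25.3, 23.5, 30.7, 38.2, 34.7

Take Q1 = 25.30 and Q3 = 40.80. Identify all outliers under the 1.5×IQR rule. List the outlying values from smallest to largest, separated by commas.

IQR = Q3 − Q1 = 40.80 − 25.30 = 15.50.
Lower fence = Q1 − 1.5·IQR = 25.30 − 23.25 = 2.05.
Upper fence = Q3 + 1.5·IQR = 40.80 + 23.25 = 64.05.
66.0 > 64.05 → outlier.
91.9 > 64.05 → outlier.
All remaining values lie within [2.05, 64.05].

66.0, 91.9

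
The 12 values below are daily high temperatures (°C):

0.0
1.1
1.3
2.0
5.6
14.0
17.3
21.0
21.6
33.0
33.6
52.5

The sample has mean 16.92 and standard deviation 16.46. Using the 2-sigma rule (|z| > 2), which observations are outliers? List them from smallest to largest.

52.5

Cutoffs at x̄ ± 2s: 16.92 ± 2·16.46 = [-16.00, 49.84].
52.5: z = 2.16, |z| > 2 → outlier.
Every other value lies within [-16.00, 49.84].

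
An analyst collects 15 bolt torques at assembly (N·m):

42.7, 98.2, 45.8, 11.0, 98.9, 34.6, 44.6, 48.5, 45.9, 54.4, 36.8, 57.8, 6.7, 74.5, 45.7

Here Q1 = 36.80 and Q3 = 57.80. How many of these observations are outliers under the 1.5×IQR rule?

IQR = 21.00; fences at 36.80 − 31.50 = 5.30 and 57.80 + 31.50 = 89.30.
Outside the cutoffs: 98.2, 98.9.

2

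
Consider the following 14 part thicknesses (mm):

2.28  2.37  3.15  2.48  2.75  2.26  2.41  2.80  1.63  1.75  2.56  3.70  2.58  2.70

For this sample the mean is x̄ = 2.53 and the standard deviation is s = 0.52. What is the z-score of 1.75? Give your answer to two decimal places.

-1.50

z = (1.75 − 2.53) / 0.52 = -1.50.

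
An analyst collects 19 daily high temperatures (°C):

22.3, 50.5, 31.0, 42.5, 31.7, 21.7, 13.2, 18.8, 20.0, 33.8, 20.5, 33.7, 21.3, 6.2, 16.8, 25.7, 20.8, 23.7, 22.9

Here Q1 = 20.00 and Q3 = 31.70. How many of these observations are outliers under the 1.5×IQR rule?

1

IQR = 11.70; fences at 20.00 − 17.55 = 2.45 and 31.70 + 17.55 = 49.25.
Outside the cutoffs: 50.5.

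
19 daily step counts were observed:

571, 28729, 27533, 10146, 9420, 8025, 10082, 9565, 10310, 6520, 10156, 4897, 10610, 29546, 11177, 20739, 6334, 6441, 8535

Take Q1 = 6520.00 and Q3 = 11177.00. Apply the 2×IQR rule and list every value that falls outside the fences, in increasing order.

IQR = Q3 − Q1 = 11177.00 − 6520.00 = 4657.00.
Lower fence = Q1 − 2·IQR = 6520.00 − 9314.00 = -2794.00.
Upper fence = Q3 + 2·IQR = 11177.00 + 9314.00 = 20491.00.
20739 > 20491.00 → outlier.
27533 > 20491.00 → outlier.
28729 > 20491.00 → outlier.
29546 > 20491.00 → outlier.
All remaining values lie within [-2794.00, 20491.00].

20739, 27533, 28729, 29546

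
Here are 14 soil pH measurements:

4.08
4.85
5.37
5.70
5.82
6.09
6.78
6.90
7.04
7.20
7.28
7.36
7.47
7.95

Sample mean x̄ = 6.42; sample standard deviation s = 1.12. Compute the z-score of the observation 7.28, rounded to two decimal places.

z = (7.28 − 6.42) / 1.12 = 0.77.

0.77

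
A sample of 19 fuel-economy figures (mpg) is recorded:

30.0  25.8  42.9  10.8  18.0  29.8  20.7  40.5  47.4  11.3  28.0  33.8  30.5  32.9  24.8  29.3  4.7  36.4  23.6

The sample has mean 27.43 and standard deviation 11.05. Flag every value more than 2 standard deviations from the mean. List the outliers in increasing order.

4.7

Cutoffs at x̄ ± 2s: 27.43 ± 2·11.05 = [5.33, 49.53].
4.7: z = -2.06, |z| > 2 → outlier.
Every other value lies within [5.33, 49.53].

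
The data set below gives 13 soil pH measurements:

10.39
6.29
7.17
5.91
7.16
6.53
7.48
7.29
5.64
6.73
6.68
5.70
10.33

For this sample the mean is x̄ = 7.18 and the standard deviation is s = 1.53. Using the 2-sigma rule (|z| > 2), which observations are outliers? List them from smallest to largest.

10.33, 10.39

Cutoffs at x̄ ± 2s: 7.18 ± 2·1.53 = [4.12, 10.24].
10.33: z = 2.06, |z| > 2 → outlier.
10.39: z = 2.10, |z| > 2 → outlier.
Every other value lies within [4.12, 10.24].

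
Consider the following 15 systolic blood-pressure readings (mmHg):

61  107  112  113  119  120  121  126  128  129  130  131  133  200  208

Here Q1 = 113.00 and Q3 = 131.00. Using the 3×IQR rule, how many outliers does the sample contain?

2

IQR = 18.00; fences at 113.00 − 54.00 = 59.00 and 131.00 + 54.00 = 185.00.
Outside the cutoffs: 200, 208.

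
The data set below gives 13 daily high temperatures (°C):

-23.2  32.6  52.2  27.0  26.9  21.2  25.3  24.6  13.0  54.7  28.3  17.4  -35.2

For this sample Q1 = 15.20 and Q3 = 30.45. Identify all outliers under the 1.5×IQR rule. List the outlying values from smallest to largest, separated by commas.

-35.2, -23.2, 54.7

IQR = Q3 − Q1 = 30.45 − 15.20 = 15.25.
Lower fence = Q1 − 1.5·IQR = 15.20 − 22.875 = -7.675.
Upper fence = Q3 + 1.5·IQR = 30.45 + 22.875 = 53.325.
-35.2 < -7.675 → outlier.
-23.2 < -7.675 → outlier.
54.7 > 53.325 → outlier.
All remaining values lie within [-7.675, 53.325].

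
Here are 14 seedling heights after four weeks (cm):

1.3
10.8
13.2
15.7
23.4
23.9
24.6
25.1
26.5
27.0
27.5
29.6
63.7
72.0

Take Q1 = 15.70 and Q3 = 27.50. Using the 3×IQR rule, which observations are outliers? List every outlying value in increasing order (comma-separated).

63.7, 72.0

IQR = Q3 − Q1 = 27.50 − 15.70 = 11.80.
Lower fence = Q1 − 3·IQR = 15.70 − 35.40 = -19.70.
Upper fence = Q3 + 3·IQR = 27.50 + 35.40 = 62.90.
63.7 > 62.90 → outlier.
72.0 > 62.90 → outlier.
All remaining values lie within [-19.70, 62.90].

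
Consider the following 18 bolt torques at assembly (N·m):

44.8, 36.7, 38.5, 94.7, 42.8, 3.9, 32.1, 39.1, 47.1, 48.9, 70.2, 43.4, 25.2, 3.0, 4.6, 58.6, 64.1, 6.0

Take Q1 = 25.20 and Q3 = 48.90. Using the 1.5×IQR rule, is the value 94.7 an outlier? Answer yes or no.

IQR = Q3 − Q1 = 48.90 − 25.20 = 23.70.
Lower fence = Q1 − 1.5·IQR = 25.20 − 35.55 = -10.35.
Upper fence = Q3 + 1.5·IQR = 48.90 + 35.55 = 84.45.
94.7 lies above the upper fence.

yes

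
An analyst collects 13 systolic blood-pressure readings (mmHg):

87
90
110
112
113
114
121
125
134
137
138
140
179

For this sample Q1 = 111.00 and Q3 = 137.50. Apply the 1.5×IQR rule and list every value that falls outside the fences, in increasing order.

179

IQR = Q3 − Q1 = 137.50 − 111.00 = 26.50.
Lower fence = Q1 − 1.5·IQR = 111.00 − 39.75 = 71.25.
Upper fence = Q3 + 1.5·IQR = 137.50 + 39.75 = 177.25.
179 > 177.25 → outlier.
All remaining values lie within [71.25, 177.25].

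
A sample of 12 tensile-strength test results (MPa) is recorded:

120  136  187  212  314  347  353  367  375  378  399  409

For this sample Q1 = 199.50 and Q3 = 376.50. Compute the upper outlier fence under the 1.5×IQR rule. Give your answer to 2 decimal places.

642.00

IQR = Q3 − Q1 = 376.50 − 199.50 = 177.00.
Lower fence = Q1 − 1.5·IQR = 199.50 − 265.50 = -66.00.
Upper fence = Q3 + 1.5·IQR = 376.50 + 265.50 = 642.00.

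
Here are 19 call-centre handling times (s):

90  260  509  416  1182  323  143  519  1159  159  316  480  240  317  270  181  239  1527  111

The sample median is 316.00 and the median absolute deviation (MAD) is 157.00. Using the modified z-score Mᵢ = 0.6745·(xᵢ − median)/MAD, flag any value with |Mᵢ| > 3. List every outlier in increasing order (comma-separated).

|Mᵢ| > 3 ⇔ |xᵢ − 316.00| > 3·157.00/0.6745 = 698.30.
So outliers lie outside [-382.30, 1014.30].
1159: M = 3.62 → outlier.
1182: M = 3.72 → outlier.
1527: M = 5.20 → outlier.

1159, 1182, 1527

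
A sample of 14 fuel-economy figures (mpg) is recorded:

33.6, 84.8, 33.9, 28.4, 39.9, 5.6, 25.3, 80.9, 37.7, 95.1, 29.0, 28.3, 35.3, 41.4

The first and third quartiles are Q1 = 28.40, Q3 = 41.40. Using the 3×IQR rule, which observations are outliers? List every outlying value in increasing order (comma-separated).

80.9, 84.8, 95.1

IQR = Q3 − Q1 = 41.40 − 28.40 = 13.00.
Lower fence = Q1 − 3·IQR = 28.40 − 39.00 = -10.60.
Upper fence = Q3 + 3·IQR = 41.40 + 39.00 = 80.40.
80.9 > 80.40 → outlier.
84.8 > 80.40 → outlier.
95.1 > 80.40 → outlier.
All remaining values lie within [-10.60, 80.40].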